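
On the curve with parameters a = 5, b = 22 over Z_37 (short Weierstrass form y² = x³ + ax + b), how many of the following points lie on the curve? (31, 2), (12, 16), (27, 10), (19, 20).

1

(31, 2): 2² ≡ 4, rhs ≡ 35 → off.
(12, 16): 16² ≡ 34, rhs ≡ 34 → on.
(27, 10): 10² ≡ 26, rhs ≡ 8 → off.
(19, 20): 20² ≡ 30, rhs ≡ 20 → off.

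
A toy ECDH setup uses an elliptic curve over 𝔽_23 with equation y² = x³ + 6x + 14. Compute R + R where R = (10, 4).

tangent at (10, 4): λ = (3·10² + 6)/(2·4) ≡ 7/8. 8⁻¹ ≡ 3 (mod 23), so λ ≡ 7·3 ≡ 21.
  x = λ² - 10 - 10 = 441 - 20 ≡ 7; y = λ·(10 - 7) - 4 ≡ 13. → (7, 13)

(7, 13)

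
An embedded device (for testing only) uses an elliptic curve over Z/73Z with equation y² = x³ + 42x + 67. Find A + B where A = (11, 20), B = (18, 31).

(42, 46)

(11, 20) + (18, 31). λ = (31 - 20)/(18 - 11) ≡ 11/7 mod 73. 7⁻¹ ≡ 21 (mod 73) since 7·21 = 147 ≡ 1, so λ ≡ 12.
  x = λ² - 11 - 18 = 144 - 29 ≡ 42; y = λ·(11 - 42) - 20 ≡ 46. → (42, 46)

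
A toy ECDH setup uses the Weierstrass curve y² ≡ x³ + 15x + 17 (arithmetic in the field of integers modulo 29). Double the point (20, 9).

(14, 19)

tangent at (20, 9): λ = (3·20² + 15)/(2·9) ≡ 26/18. 18⁻¹ ≡ 21 (mod 29), so λ ≡ 26·21 ≡ 24.
  x = λ² - 20 - 20 = 576 - 40 ≡ 14; y = λ·(20 - 14) - 9 ≡ 19. → (14, 19)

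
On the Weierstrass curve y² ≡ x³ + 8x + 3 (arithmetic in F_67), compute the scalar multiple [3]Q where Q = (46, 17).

(44, 28)

Repeated addition: build up to 3Q.
2Q: tangent at (46, 17): λ = (3·46² + 8)/(2·17) ≡ 58/34. 34⁻¹ ≡ 2 (mod 67) since 34·2 = 68 ≡ 1, so λ ≡ 58·2 ≡ 49.
  x = λ² - 46 - 46 = 2401 - 92 ≡ 31; y = λ·(46 - 31) - 17 ≡ 48. → (31, 48)
3Q: (31, 48) + (46, 17). λ = (17 - 48)/(46 - 31) ≡ 36/15 mod 67. 15⁻¹ ≡ 9 (mod 67) since 15·9 = 135 ≡ 1, so λ ≡ 56.
  x = λ² - 31 - 46 = 3136 - 77 ≡ 44; y = λ·(31 - 44) - 48 ≡ 28. → (44, 28)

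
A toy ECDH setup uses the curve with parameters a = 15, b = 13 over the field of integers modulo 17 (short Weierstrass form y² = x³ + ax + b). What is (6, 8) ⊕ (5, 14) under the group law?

(8, 4)

(6, 8) + (5, 14). λ = (14 - 8)/(5 - 6) ≡ 6/16 mod 17. 16⁻¹ ≡ 16 (mod 17), so λ ≡ 11.
  x = λ² - 6 - 5 = 121 - 11 ≡ 8; y = λ·(6 - 8) - 8 ≡ 4. → (8, 4)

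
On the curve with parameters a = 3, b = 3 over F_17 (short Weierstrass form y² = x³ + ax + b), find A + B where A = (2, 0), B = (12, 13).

(2, 0) + (12, 13). λ = (13 - 0)/(12 - 2) ≡ 13/10 mod 17. 10⁻¹ ≡ 12 (mod 17), so λ ≡ 3.
  x = λ² - 2 - 12 = 9 - 14 ≡ 12; y = λ·(2 - 12) - 0 ≡ 4. → (12, 4)

(12, 4)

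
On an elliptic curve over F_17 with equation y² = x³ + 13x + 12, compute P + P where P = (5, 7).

tangent at (5, 7): λ = (3·5² + 13)/(2·7) ≡ 3/14. 14⁻¹ ≡ 11 (mod 17), so λ ≡ 3·11 ≡ 16.
  x = λ² - 5 - 5 = 256 - 10 ≡ 8; y = λ·(5 - 8) - 7 ≡ 13. → (8, 13)

(8, 13)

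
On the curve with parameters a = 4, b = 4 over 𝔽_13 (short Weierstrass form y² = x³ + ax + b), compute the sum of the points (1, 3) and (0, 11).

(11, 12)

(1, 3) + (0, 11). λ = (11 - 3)/(0 - 1) ≡ 8/12 mod 13. 12⁻¹ ≡ 12 (mod 13), so λ ≡ 5.
  x = λ² - 1 - 0 = 25 - 1 ≡ 11; y = λ·(1 - 11) - 3 ≡ 12. → (11, 12)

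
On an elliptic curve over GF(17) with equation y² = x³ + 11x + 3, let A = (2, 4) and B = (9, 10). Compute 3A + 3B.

(2, 13)

First 3A:
Repeated addition: build up to 3A.
2A: tangent at (2, 4): λ = (3·2² + 11)/(2·4) ≡ 6/8. 8⁻¹ ≡ 15 (mod 17), so λ ≡ 6·15 ≡ 5.
  x = λ² - 2 - 2 = 25 - 4 ≡ 4; y = λ·(2 - 4) - 4 ≡ 3. → (4, 3)
3A: (4, 3) + (2, 4). λ = (4 - 3)/(2 - 4) ≡ 1/15 mod 17. 15⁻¹ ≡ 8 (mod 17) since 15·8 = 120 ≡ 1, so λ ≡ 8.
  x = λ² - 4 - 2 = 64 - 6 ≡ 7; y = λ·(4 - 7) - 3 ≡ 7. → (7, 7)
3A = (7, 7).
Next 3B:
Repeated addition: build up to 3B.
2B: tangent at (9, 10): λ = (3·9² + 11)/(2·10) ≡ 16/3. 3⁻¹ ≡ 6 (mod 17) since 3·6 = 18 ≡ 1, so λ ≡ 16·6 ≡ 11.
  x = λ² - 9 - 9 = 121 - 18 ≡ 1; y = λ·(9 - 1) - 10 ≡ 10. → (1, 10)
3B: (1, 10) + (9, 10). λ = (10 - 10)/(9 - 1) ≡ 0/8 mod 17. 8⁻¹ ≡ 15 (mod 17) since 8·15 = 120 ≡ 1, so λ ≡ 0.
  x = λ² - 1 - 9 = 0 - 10 ≡ 7; y = λ·(1 - 7) - 10 ≡ 7. → (7, 7)
3B = (7, 7).
Finally 3A + 3B:
tangent at (7, 7): λ = (3·7² + 11)/(2·7) ≡ 5/14. 14⁻¹ ≡ 11 (mod 17) since 14·11 = 154 ≡ 1, so λ ≡ 5·11 ≡ 4.
  x = λ² - 7 - 7 = 16 - 14 ≡ 2; y = λ·(7 - 2) - 7 ≡ 13. → (2, 13)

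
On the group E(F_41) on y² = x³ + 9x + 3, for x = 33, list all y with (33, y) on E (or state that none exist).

x³ + 9x + 3 = 36237 ≡ 34 (mod 41).
34 is a non-residue mod 41; no y exists.

none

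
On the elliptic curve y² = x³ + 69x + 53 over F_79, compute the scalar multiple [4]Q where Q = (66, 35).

(64, 15)

Repeated addition: build up to 4Q.
2Q: tangent at (66, 35): λ = (3·66² + 69)/(2·35) ≡ 23/70. 70⁻¹ ≡ 35 (mod 79) since 70·35 = 2450 ≡ 1, so λ ≡ 23·35 ≡ 15.
  x = λ² - 66 - 66 = 225 - 132 ≡ 14; y = λ·(66 - 14) - 35 ≡ 34. → (14, 34)
3Q: (14, 34) + (66, 35). λ = (35 - 34)/(66 - 14) ≡ 1/52 mod 79. 52⁻¹ ≡ 38 (mod 79) since 52·38 = 1976 ≡ 1, so λ ≡ 38.
  x = λ² - 14 - 66 = 1444 - 80 ≡ 21; y = λ·(14 - 21) - 34 ≡ 16. → (21, 16)
4Q: (21, 16) + (66, 35). λ = (35 - 16)/(66 - 21) ≡ 19/45 mod 79. 45⁻¹ ≡ 72 (mod 79), so λ ≡ 25.
  x = λ² - 21 - 66 = 625 - 87 ≡ 64; y = λ·(21 - 64) - 16 ≡ 15. → (64, 15)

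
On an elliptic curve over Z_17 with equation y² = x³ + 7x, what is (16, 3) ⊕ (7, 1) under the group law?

(10, 4)

(16, 3) + (7, 1). λ = (1 - 3)/(7 - 16) ≡ 15/8 mod 17. 8⁻¹ ≡ 15 (mod 17), so λ ≡ 4.
  x = λ² - 16 - 7 = 16 - 23 ≡ 10; y = λ·(16 - 10) - 3 ≡ 4. → (10, 4)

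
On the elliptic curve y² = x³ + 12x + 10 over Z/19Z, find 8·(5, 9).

Write P = (5, 9).
Repeated addition: build up to 8P.
2P: tangent at (5, 9): λ = (3·5² + 12)/(2·9) ≡ 11/18. 18⁻¹ ≡ 18 (mod 19), so λ ≡ 11·18 ≡ 8.
  x = λ² - 5 - 5 = 64 - 10 ≡ 16; y = λ·(5 - 16) - 9 ≡ 17. → (16, 17)
3P: (16, 17) + (5, 9). λ = (9 - 17)/(5 - 16) ≡ 11/8 mod 19. 8⁻¹ ≡ 12 (mod 19), so λ ≡ 18.
  x = λ² - 16 - 5 = 324 - 21 ≡ 18; y = λ·(16 - 18) - 17 ≡ 4. → (18, 4)
4P: (18, 4) + (5, 9). λ = (9 - 4)/(5 - 18) ≡ 5/6 mod 19. 6⁻¹ ≡ 16 (mod 19) since 6·16 = 96 ≡ 1, so λ ≡ 4.
  x = λ² - 18 - 5 = 16 - 23 ≡ 12; y = λ·(18 - 12) - 4 ≡ 1. → (12, 1)
5P: (12, 1) + (5, 9). λ = (9 - 1)/(5 - 12) ≡ 8/12 mod 19. 12⁻¹ ≡ 8 (mod 19) since 12·8 = 96 ≡ 1, so λ ≡ 7.
  x = λ² - 12 - 5 = 49 - 17 ≡ 13; y = λ·(12 - 13) - 1 ≡ 11. → (13, 11)
6P: (13, 11) + (5, 9). λ = (9 - 11)/(5 - 13) ≡ 17/11 mod 19. 11⁻¹ ≡ 7 (mod 19), so λ ≡ 5.
  x = λ² - 13 - 5 = 25 - 18 ≡ 7; y = λ·(13 - 7) - 11 ≡ 0. → (7, 0)
7P: (7, 0) + (5, 9). λ = (9 - 0)/(5 - 7) ≡ 9/17 mod 19. 17⁻¹ ≡ 9 (mod 19) since 17·9 = 153 ≡ 1, so λ ≡ 5.
  x = λ² - 7 - 5 = 25 - 12 ≡ 13; y = λ·(7 - 13) - 0 ≡ 8. → (13, 8)
8P: (13, 8) + (5, 9). λ = (9 - 8)/(5 - 13) ≡ 1/11 mod 19. 11⁻¹ ≡ 7 (mod 19), so λ ≡ 7.
  x = λ² - 13 - 5 = 49 - 18 ≡ 12; y = λ·(13 - 12) - 8 ≡ 18. → (12, 18)

(12, 18)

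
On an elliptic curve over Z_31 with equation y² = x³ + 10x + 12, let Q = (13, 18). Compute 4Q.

(21, 20)

Double-and-add on 4 = (100)₂. Start with Q = (13, 18) for the leading 1-bit.
double: tangent at (13, 18): λ = (3·13² + 10)/(2·18) ≡ 21/5. 5⁻¹ ≡ 25 (mod 31) since 5·25 = 125 ≡ 1, so λ ≡ 21·25 ≡ 29.
  x = λ² - 13 - 13 = 841 - 26 ≡ 9; y = λ·(13 - 9) - 18 ≡ 5. → (9, 5)
double: tangent at (9, 5): λ = (3·9² + 10)/(2·5) ≡ 5/10. 10⁻¹ ≡ 28 (mod 31), so λ ≡ 5·28 ≡ 16.
  x = λ² - 9 - 9 = 256 - 18 ≡ 21; y = λ·(9 - 21) - 5 ≡ 20. → (21, 20)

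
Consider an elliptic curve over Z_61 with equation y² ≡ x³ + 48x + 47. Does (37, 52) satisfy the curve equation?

no

y² = 52² ≡ 20; x³ + 48x + 47 = 52476 ≡ 16 (mod 61). 20 ≠ 16.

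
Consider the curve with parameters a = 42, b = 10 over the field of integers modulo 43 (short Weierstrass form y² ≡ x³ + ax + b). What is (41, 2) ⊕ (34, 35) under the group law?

(42, 15)

(41, 2) + (34, 35). λ = (35 - 2)/(34 - 41) ≡ 33/36 mod 43. 36⁻¹ ≡ 6 (mod 43) since 36·6 = 216 ≡ 1, so λ ≡ 26.
  x = λ² - 41 - 34 = 676 - 75 ≡ 42; y = λ·(41 - 42) - 2 ≡ 15. → (42, 15)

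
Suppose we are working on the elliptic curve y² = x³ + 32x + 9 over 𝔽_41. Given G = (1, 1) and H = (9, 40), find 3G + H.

First 3G:
Repeated addition: build up to 3G.
2G: tangent at (1, 1): λ = (3·1² + 32)/(2·1) ≡ 35/2. 2⁻¹ ≡ 21 (mod 41), so λ ≡ 35·21 ≡ 38.
  x = λ² - 1 - 1 = 1444 - 2 ≡ 7; y = λ·(1 - 7) - 1 ≡ 17. → (7, 17)
3G: (7, 17) + (1, 1). λ = (1 - 17)/(1 - 7) ≡ 25/35 mod 41. 35⁻¹ ≡ 34 (mod 41) since 35·34 = 1190 ≡ 1, so λ ≡ 30.
  x = λ² - 7 - 1 = 900 - 8 ≡ 31; y = λ·(7 - 31) - 17 ≡ 1. → (31, 1)
3G = (31, 1).
Finally 3G + H:
(31, 1) + (9, 40). λ = (40 - 1)/(9 - 31) ≡ 39/19 mod 41. 19⁻¹ ≡ 13 (mod 41) since 19·13 = 247 ≡ 1, so λ ≡ 15.
  x = λ² - 31 - 9 = 225 - 40 ≡ 21; y = λ·(31 - 21) - 1 ≡ 26. → (21, 26)

(21, 26)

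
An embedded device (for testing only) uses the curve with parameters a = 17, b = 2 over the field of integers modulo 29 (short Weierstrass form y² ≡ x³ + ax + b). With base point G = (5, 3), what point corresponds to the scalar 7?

Double-and-add on 7 = (111)₂. Start with G = (5, 3) for the leading 1-bit.
double: tangent at (5, 3): λ = (3·5² + 17)/(2·3) ≡ 5/6. 6⁻¹ ≡ 5 (mod 29), so λ ≡ 5·5 ≡ 25.
  x = λ² - 5 - 5 = 625 - 10 ≡ 6; y = λ·(5 - 6) - 3 ≡ 1. → (6, 1)
add G: (6, 1) + (5, 3). λ = (3 - 1)/(5 - 6) ≡ 2/28 mod 29. 28⁻¹ ≡ 28 (mod 29), so λ ≡ 27.
  x = λ² - 6 - 5 = 729 - 11 ≡ 22; y = λ·(6 - 22) - 1 ≡ 2. → (22, 2)
double: tangent at (22, 2): λ = (3·22² + 17)/(2·2) ≡ 19/4. 4⁻¹ ≡ 22 (mod 29), so λ ≡ 19·22 ≡ 12.
  x = λ² - 22 - 22 = 144 - 44 ≡ 13; y = λ·(22 - 13) - 2 ≡ 19. → (13, 19)
add G: (13, 19) + (5, 3). λ = (3 - 19)/(5 - 13) ≡ 13/21 mod 29. 21⁻¹ ≡ 18 (mod 29), so λ ≡ 2.
  x = λ² - 13 - 5 = 4 - 18 ≡ 15; y = λ·(13 - 15) - 19 ≡ 6. → (15, 6)

(15, 6)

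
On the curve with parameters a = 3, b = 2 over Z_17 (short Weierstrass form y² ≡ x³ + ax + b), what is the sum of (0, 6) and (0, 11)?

The two points share x = 0 and their y-coordinates satisfy 6 + 11 ≡ 0 (mod 17), so they are inverses. Their sum is 𝒪.

O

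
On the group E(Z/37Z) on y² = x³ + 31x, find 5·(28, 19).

(34, 19)

Write P = (28, 19).
Repeated addition: build up to 5P.
2P: tangent at (28, 19): λ = (3·28² + 31)/(2·19) ≡ 15/1. 1⁻¹ ≡ 1 (mod 37), so λ ≡ 15·1 ≡ 15.
  x = λ² - 28 - 28 = 225 - 56 ≡ 21; y = λ·(28 - 21) - 19 ≡ 12. → (21, 12)
3P: (21, 12) + (28, 19). λ = (19 - 12)/(28 - 21) ≡ 7/7 mod 37. 7⁻¹ ≡ 16 (mod 37), so λ ≡ 1.
  x = λ² - 21 - 28 = 1 - 49 ≡ 26; y = λ·(21 - 26) - 12 ≡ 20. → (26, 20)
4P: (26, 20) + (28, 19). λ = (19 - 20)/(28 - 26) ≡ 36/2 mod 37. 2⁻¹ ≡ 19 (mod 37) since 2·19 = 38 ≡ 1, so λ ≡ 18.
  x = λ² - 26 - 28 = 324 - 54 ≡ 11; y = λ·(26 - 11) - 20 ≡ 28. → (11, 28)
5P: (11, 28) + (28, 19). λ = (19 - 28)/(28 - 11) ≡ 28/17 mod 37. 17⁻¹ ≡ 24 (mod 37) since 17·24 = 408 ≡ 1, so λ ≡ 6.
  x = λ² - 11 - 28 = 36 - 39 ≡ 34; y = λ·(11 - 34) - 28 ≡ 19. → (34, 19)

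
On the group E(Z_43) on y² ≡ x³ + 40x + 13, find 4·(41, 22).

(2, 31)

Write G = (41, 22).
Double-and-add on 4 = (100)₂. Start with G = (41, 22) for the leading 1-bit.
double: tangent at (41, 22): λ = (3·41² + 40)/(2·22) ≡ 9/1. 1⁻¹ ≡ 1 (mod 43), so λ ≡ 9·1 ≡ 9.
  x = λ² - 41 - 41 = 81 - 82 ≡ 42; y = λ·(41 - 42) - 22 ≡ 12. → (42, 12)
double: tangent at (42, 12): λ = (3·42² + 40)/(2·12) ≡ 0/24. 24⁻¹ ≡ 9 (mod 43), so λ ≡ 0·9 ≡ 0.
  x = λ² - 42 - 42 = 0 - 84 ≡ 2; y = λ·(42 - 2) - 12 ≡ 31. → (2, 31)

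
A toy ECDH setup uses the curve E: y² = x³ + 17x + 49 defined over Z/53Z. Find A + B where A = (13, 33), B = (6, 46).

(5, 43)

(13, 33) + (6, 46). λ = (46 - 33)/(6 - 13) ≡ 13/46 mod 53. 46⁻¹ ≡ 15 (mod 53), so λ ≡ 36.
  x = λ² - 13 - 6 = 1296 - 19 ≡ 5; y = λ·(13 - 5) - 33 ≡ 43. → (5, 43)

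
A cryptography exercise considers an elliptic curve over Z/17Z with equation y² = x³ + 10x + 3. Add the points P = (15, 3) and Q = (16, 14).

(5, 5)

(15, 3) + (16, 14). λ = (14 - 3)/(16 - 15) ≡ 11/1 mod 17. 1⁻¹ ≡ 1 (mod 17), so λ ≡ 11.
  x = λ² - 15 - 16 = 121 - 31 ≡ 5; y = λ·(15 - 5) - 3 ≡ 5. → (5, 5)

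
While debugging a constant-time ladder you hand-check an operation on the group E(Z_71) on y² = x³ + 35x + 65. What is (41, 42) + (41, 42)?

(66, 7)

tangent at (41, 42): λ = (3·41² + 35)/(2·42) ≡ 37/13. 13⁻¹ ≡ 11 (mod 71) since 13·11 = 143 ≡ 1, so λ ≡ 37·11 ≡ 52.
  x = λ² - 41 - 41 = 2704 - 82 ≡ 66; y = λ·(41 - 66) - 42 ≡ 7. → (66, 7)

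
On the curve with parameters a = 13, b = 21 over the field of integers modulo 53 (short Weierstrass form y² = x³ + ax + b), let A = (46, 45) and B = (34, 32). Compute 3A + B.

(11, 45)

First 3A:
Repeated addition: build up to 3A.
2A: tangent at (46, 45): λ = (3·46² + 13)/(2·45) ≡ 1/37. 37⁻¹ ≡ 43 (mod 53), so λ ≡ 1·43 ≡ 43.
  x = λ² - 46 - 46 = 1849 - 92 ≡ 8; y = λ·(46 - 8) - 45 ≡ 52. → (8, 52)
3A: (8, 52) + (46, 45). λ = (45 - 52)/(46 - 8) ≡ 46/38 mod 53. 38⁻¹ ≡ 7 (mod 53) since 38·7 = 266 ≡ 1, so λ ≡ 4.
  x = λ² - 8 - 46 = 16 - 54 ≡ 15; y = λ·(8 - 15) - 52 ≡ 26. → (15, 26)
3A = (15, 26).
Finally 3A + B:
(15, 26) + (34, 32). λ = (32 - 26)/(34 - 15) ≡ 6/19 mod 53. 19⁻¹ ≡ 14 (mod 53) since 19·14 = 266 ≡ 1, so λ ≡ 31.
  x = λ² - 15 - 34 = 961 - 49 ≡ 11; y = λ·(15 - 11) - 26 ≡ 45. → (11, 45)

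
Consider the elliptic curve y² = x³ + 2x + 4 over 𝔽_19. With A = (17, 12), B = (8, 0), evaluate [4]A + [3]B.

(5, 5)

First 4A:
Double-and-add on 4 = (100)₂. Start with A = (17, 12) for the leading 1-bit.
double: tangent at (17, 12): λ = (3·17² + 2)/(2·12) ≡ 14/5. 5⁻¹ ≡ 4 (mod 19), so λ ≡ 14·4 ≡ 18.
  x = λ² - 17 - 17 = 324 - 34 ≡ 5; y = λ·(17 - 5) - 12 ≡ 14. → (5, 14)
double: tangent at (5, 14): λ = (3·5² + 2)/(2·14) ≡ 1/9. 9⁻¹ ≡ 17 (mod 19), so λ ≡ 1·17 ≡ 17.
  x = λ² - 5 - 5 = 289 - 10 ≡ 13; y = λ·(5 - 13) - 14 ≡ 2. → (13, 2)
4A = (13, 2).
Next 3B:
Repeated addition: build up to 3B.
2B: (8, 0) + (8, 0): same x and y₁ ≡ -y₂, so the sum is O.
3B: O + (8, 0) = (8, 0) (identity).
3B = (8, 0).
Finally 4A + 3B:
(13, 2) + (8, 0). λ = (0 - 2)/(8 - 13) ≡ 17/14 mod 19. 14⁻¹ ≡ 15 (mod 19), so λ ≡ 8.
  x = λ² - 13 - 8 = 64 - 21 ≡ 5; y = λ·(13 - 5) - 2 ≡ 5. → (5, 5)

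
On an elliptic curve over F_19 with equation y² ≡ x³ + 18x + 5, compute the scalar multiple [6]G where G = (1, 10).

Double-and-add on 6 = (110)₂. Start with G = (1, 10) for the leading 1-bit.
double: tangent at (1, 10): λ = (3·1² + 18)/(2·10) ≡ 2/1. 1⁻¹ ≡ 1 (mod 19) since 1·1 = 1 ≡ 1, so λ ≡ 2·1 ≡ 2.
  x = λ² - 1 - 1 = 4 - 2 ≡ 2; y = λ·(1 - 2) - 10 ≡ 7. → (2, 7)
add G: (2, 7) + (1, 10). λ = (10 - 7)/(1 - 2) ≡ 3/18 mod 19. 18⁻¹ ≡ 18 (mod 19), so λ ≡ 16.
  x = λ² - 2 - 1 = 256 - 3 ≡ 6; y = λ·(2 - 6) - 7 ≡ 5. → (6, 5)
double: tangent at (6, 5): λ = (3·6² + 18)/(2·5) ≡ 12/10. 10⁻¹ ≡ 2 (mod 19), so λ ≡ 12·2 ≡ 5.
  x = λ² - 6 - 6 = 25 - 12 ≡ 13; y = λ·(6 - 13) - 5 ≡ 17. → (13, 17)

(13, 17)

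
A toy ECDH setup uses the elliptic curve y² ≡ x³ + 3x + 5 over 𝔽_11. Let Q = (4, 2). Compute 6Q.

Repeated addition: build up to 6Q.
2Q: tangent at (4, 2): λ = (3·4² + 3)/(2·2) ≡ 7/4. 4⁻¹ ≡ 3 (mod 11), so λ ≡ 7·3 ≡ 10.
  x = λ² - 4 - 4 = 100 - 8 ≡ 4; y = λ·(4 - 4) - 2 ≡ 9. → (4, 9)
3Q: (4, 9) + (4, 2): same x and y₁ ≡ -y₂, so the sum is O.
4Q: O + (4, 2) = (4, 2) (identity).
5Q: tangent at (4, 2): λ = (3·4² + 3)/(2·2) ≡ 7/4. 4⁻¹ ≡ 3 (mod 11), so λ ≡ 7·3 ≡ 10.
  x = λ² - 4 - 4 = 100 - 8 ≡ 4; y = λ·(4 - 4) - 2 ≡ 9. → (4, 9)
6Q: (4, 9) + (4, 2): same x and y₁ ≡ -y₂, so the sum is O.

O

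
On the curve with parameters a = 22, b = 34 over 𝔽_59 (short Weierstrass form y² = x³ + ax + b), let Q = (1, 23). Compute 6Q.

Double-and-add on 6 = (110)₂. Start with Q = (1, 23) for the leading 1-bit.
double: tangent at (1, 23): λ = (3·1² + 22)/(2·23) ≡ 25/46. 46⁻¹ ≡ 9 (mod 59) since 46·9 = 414 ≡ 1, so λ ≡ 25·9 ≡ 48.
  x = λ² - 1 - 1 = 2304 - 2 ≡ 1; y = λ·(1 - 1) - 23 ≡ 36. → (1, 36)
add Q: (1, 36) + (1, 23): same x and y₁ ≡ -y₂, so the sum is the point at infinity.
double: the point at infinity + the point at infinity = the point at infinity (identity).

O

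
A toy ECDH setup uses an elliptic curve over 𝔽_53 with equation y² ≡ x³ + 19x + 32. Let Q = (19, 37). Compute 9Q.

Repeated addition: build up to 9Q.
2Q: tangent at (19, 37): λ = (3·19² + 19)/(2·37) ≡ 42/21. 21⁻¹ ≡ 48 (mod 53) since 21·48 = 1008 ≡ 1, so λ ≡ 42·48 ≡ 2.
  x = λ² - 19 - 19 = 4 - 38 ≡ 19; y = λ·(19 - 19) - 37 ≡ 16. → (19, 16)
3Q: (19, 16) + (19, 37): same x and y₁ ≡ -y₂, so the sum is O.
4Q: O + (19, 37) = (19, 37) (identity).
5Q: tangent at (19, 37): λ = (3·19² + 19)/(2·37) ≡ 42/21. 21⁻¹ ≡ 48 (mod 53), so λ ≡ 42·48 ≡ 2.
  x = λ² - 19 - 19 = 4 - 38 ≡ 19; y = λ·(19 - 19) - 37 ≡ 16. → (19, 16)
6Q: (19, 16) + (19, 37): same x and y₁ ≡ -y₂, so the sum is O.
7Q: O + (19, 37) = (19, 37) (identity).
8Q: tangent at (19, 37): λ = (3·19² + 19)/(2·37) ≡ 42/21. 21⁻¹ ≡ 48 (mod 53) since 21·48 = 1008 ≡ 1, so λ ≡ 42·48 ≡ 2.
  x = λ² - 19 - 19 = 4 - 38 ≡ 19; y = λ·(19 - 19) - 37 ≡ 16. → (19, 16)
9Q: (19, 16) + (19, 37): same x and y₁ ≡ -y₂, so the sum is O.

O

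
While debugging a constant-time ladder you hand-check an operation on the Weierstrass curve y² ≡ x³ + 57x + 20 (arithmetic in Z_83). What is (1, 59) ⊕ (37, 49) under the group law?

(1, 59) + (37, 49). λ = (49 - 59)/(37 - 1) ≡ 73/36 mod 83. 36⁻¹ ≡ 30 (mod 83) since 36·30 = 1080 ≡ 1, so λ ≡ 32.
  x = λ² - 1 - 37 = 1024 - 38 ≡ 73; y = λ·(1 - 73) - 59 ≡ 44. → (73, 44)

(73, 44)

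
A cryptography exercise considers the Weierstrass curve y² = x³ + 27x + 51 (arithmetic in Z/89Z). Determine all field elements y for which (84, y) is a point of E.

none

x³ + 27x + 51 = 595023 ≡ 58 (mod 89).
58 is a non-residue mod 89; no y exists.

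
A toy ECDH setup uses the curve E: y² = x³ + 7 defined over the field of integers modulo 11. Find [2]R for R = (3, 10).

(3, 1)

tangent at (3, 10): λ = (3·3² + 0)/(2·10) ≡ 5/9. 9⁻¹ ≡ 5 (mod 11), so λ ≡ 5·5 ≡ 3.
  x = λ² - 3 - 3 = 9 - 6 ≡ 3; y = λ·(3 - 3) - 10 ≡ 1. → (3, 1)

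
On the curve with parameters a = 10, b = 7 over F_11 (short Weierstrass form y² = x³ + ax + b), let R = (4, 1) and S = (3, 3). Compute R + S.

(4, 1) + (3, 3). λ = (3 - 1)/(3 - 4) ≡ 2/10 mod 11. 10⁻¹ ≡ 10 (mod 11), so λ ≡ 9.
  x = λ² - 4 - 3 = 81 - 7 ≡ 8; y = λ·(4 - 8) - 1 ≡ 7. → (8, 7)

(8, 7)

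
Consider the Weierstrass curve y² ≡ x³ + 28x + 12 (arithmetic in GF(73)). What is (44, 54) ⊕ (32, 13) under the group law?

(69, 37)

(44, 54) + (32, 13). λ = (13 - 54)/(32 - 44) ≡ 32/61 mod 73. 61⁻¹ ≡ 6 (mod 73), so λ ≡ 46.
  x = λ² - 44 - 32 = 2116 - 76 ≡ 69; y = λ·(44 - 69) - 54 ≡ 37. → (69, 37)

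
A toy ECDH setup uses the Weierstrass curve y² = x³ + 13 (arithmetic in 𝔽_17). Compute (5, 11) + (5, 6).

O

The two points share x = 5 and their y-coordinates satisfy 11 + 6 ≡ 0 (mod 17), so they are inverses. Their sum is O.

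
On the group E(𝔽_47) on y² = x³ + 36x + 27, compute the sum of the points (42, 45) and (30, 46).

(42, 45) + (30, 46). λ = (46 - 45)/(30 - 42) ≡ 1/35 mod 47. 35⁻¹ ≡ 43 (mod 47) since 35·43 = 1505 ≡ 1, so λ ≡ 43.
  x = λ² - 42 - 30 = 1849 - 72 ≡ 38; y = λ·(42 - 38) - 45 ≡ 33. → (38, 33)

(38, 33)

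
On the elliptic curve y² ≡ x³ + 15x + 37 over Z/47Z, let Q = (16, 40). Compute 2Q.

(0, 32)

tangent at (16, 40): λ = (3·16² + 15)/(2·40) ≡ 31/33. 33⁻¹ ≡ 10 (mod 47), so λ ≡ 31·10 ≡ 28.
  x = λ² - 16 - 16 = 784 - 32 ≡ 0; y = λ·(16 - 0) - 40 ≡ 32. → (0, 32)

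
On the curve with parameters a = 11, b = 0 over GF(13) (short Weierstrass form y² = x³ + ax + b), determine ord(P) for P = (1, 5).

3

2P: tangent at (1, 5): λ = (3·1² + 11)/(2·5) ≡ 1/10. 10⁻¹ ≡ 4 (mod 13), so λ ≡ 1·4 ≡ 4.
  x = λ² - 1 - 1 = 16 - 2 ≡ 1; y = λ·(1 - 1) - 5 ≡ 8. → (1, 8)
3P: (1, 8) + (1, 5): same x and y₁ ≡ -y₂, so the sum is the point at infinity.
3P = the point at infinity, so the order is 3.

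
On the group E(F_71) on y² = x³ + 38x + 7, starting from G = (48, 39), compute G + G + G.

(39, 23)

Repeated addition: build up to 3G.
2G: tangent at (48, 39): λ = (3·48² + 38)/(2·39) ≡ 63/7. 7⁻¹ ≡ 61 (mod 71) since 7·61 = 427 ≡ 1, so λ ≡ 63·61 ≡ 9.
  x = λ² - 48 - 48 = 81 - 96 ≡ 56; y = λ·(48 - 56) - 39 ≡ 31. → (56, 31)
3G: (56, 31) + (48, 39). λ = (39 - 31)/(48 - 56) ≡ 8/63 mod 71. 63⁻¹ ≡ 62 (mod 71) since 63·62 = 3906 ≡ 1, so λ ≡ 70.
  x = λ² - 56 - 48 = 4900 - 104 ≡ 39; y = λ·(56 - 39) - 31 ≡ 23. → (39, 23)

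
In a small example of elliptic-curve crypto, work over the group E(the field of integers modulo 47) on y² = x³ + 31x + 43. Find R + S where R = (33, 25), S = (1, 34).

(19, 21)

(33, 25) + (1, 34). λ = (34 - 25)/(1 - 33) ≡ 9/15 mod 47. 15⁻¹ ≡ 22 (mod 47), so λ ≡ 10.
  x = λ² - 33 - 1 = 100 - 34 ≡ 19; y = λ·(33 - 19) - 25 ≡ 21. → (19, 21)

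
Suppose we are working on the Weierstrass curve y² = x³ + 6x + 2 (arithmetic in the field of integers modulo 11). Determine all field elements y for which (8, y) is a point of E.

1, 10

x³ + 6x + 2 = 562 ≡ 1 (mod 11).
Square roots of 1 mod 11: 1 and 10 (since 1² = 1 ≡ 1).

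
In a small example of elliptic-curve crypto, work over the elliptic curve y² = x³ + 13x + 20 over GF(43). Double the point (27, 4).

tangent at (27, 4): λ = (3·27² + 13)/(2·4) ≡ 7/8. 8⁻¹ ≡ 27 (mod 43), so λ ≡ 7·27 ≡ 17.
  x = λ² - 27 - 27 = 289 - 54 ≡ 20; y = λ·(27 - 20) - 4 ≡ 29. → (20, 29)

(20, 29)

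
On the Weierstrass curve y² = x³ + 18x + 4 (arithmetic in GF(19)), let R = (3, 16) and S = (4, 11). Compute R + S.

(3, 16) + (4, 11). λ = (11 - 16)/(4 - 3) ≡ 14/1 mod 19. 1⁻¹ ≡ 1 (mod 19) since 1·1 = 1 ≡ 1, so λ ≡ 14.
  x = λ² - 3 - 4 = 196 - 7 ≡ 18; y = λ·(3 - 18) - 16 ≡ 2. → (18, 2)

(18, 2)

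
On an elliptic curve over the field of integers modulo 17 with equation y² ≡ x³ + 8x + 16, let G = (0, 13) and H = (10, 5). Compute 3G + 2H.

(6, 5)

First 3G:
Repeated addition: build up to 3G.
2G: tangent at (0, 13): λ = (3·0² + 8)/(2·13) ≡ 8/9. 9⁻¹ ≡ 2 (mod 17), so λ ≡ 8·2 ≡ 16.
  x = λ² - 0 - 0 = 256 - 0 ≡ 1; y = λ·(0 - 1) - 13 ≡ 5. → (1, 5)
3G: (1, 5) + (0, 13). λ = (13 - 5)/(0 - 1) ≡ 8/16 mod 17. 16⁻¹ ≡ 16 (mod 17), so λ ≡ 9.
  x = λ² - 1 - 0 = 81 - 1 ≡ 12; y = λ·(1 - 12) - 5 ≡ 15. → (12, 15)
3G = (12, 15).
Next 2H:
Repeated addition: build up to 2H.
2H: tangent at (10, 5): λ = (3·10² + 8)/(2·5) ≡ 2/10. 10⁻¹ ≡ 12 (mod 17) since 10·12 = 120 ≡ 1, so λ ≡ 2·12 ≡ 7.
  x = λ² - 10 - 10 = 49 - 20 ≡ 12; y = λ·(10 - 12) - 5 ≡ 15. → (12, 15)
2H = (12, 15).
Finally 3G + 2H:
tangent at (12, 15): λ = (3·12² + 8)/(2·15) ≡ 15/13. 13⁻¹ ≡ 4 (mod 17) since 13·4 = 52 ≡ 1, so λ ≡ 15·4 ≡ 9.
  x = λ² - 12 - 12 = 81 - 24 ≡ 6; y = λ·(12 - 6) - 15 ≡ 5. → (6, 5)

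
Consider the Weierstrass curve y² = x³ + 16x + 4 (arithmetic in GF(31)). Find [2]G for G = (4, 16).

tangent at (4, 16): λ = (3·4² + 16)/(2·16) ≡ 2/1. 1⁻¹ ≡ 1 (mod 31) since 1·1 = 1 ≡ 1, so λ ≡ 2·1 ≡ 2.
  x = λ² - 4 - 4 = 4 - 8 ≡ 27; y = λ·(4 - 27) - 16 ≡ 0. → (27, 0)

(27, 0)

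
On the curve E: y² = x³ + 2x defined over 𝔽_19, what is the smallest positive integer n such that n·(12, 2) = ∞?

2P: tangent at (12, 2): λ = (3·12² + 2)/(2·2) ≡ 16/4. 4⁻¹ ≡ 5 (mod 19), so λ ≡ 16·5 ≡ 4.
  x = λ² - 12 - 12 = 16 - 24 ≡ 11; y = λ·(12 - 11) - 2 ≡ 2. → (11, 2)
3P: (11, 2) + (12, 2). λ = (2 - 2)/(12 - 11) ≡ 0/1 mod 19. 1⁻¹ ≡ 1 (mod 19) since 1·1 = 1 ≡ 1, so λ ≡ 0.
  x = λ² - 11 - 12 = 0 - 23 ≡ 15; y = λ·(11 - 15) - 2 ≡ 17. → (15, 17)
4P: (15, 17) + (12, 2). λ = (2 - 17)/(12 - 15) ≡ 4/16 mod 19. 16⁻¹ ≡ 6 (mod 19), so λ ≡ 5.
  x = λ² - 15 - 12 = 25 - 27 ≡ 17; y = λ·(15 - 17) - 17 ≡ 11. → (17, 11)
5P: (17, 11) + (12, 2). λ = (2 - 11)/(12 - 17) ≡ 10/14 mod 19. 14⁻¹ ≡ 15 (mod 19), so λ ≡ 17.
  x = λ² - 17 - 12 = 289 - 29 ≡ 13; y = λ·(17 - 13) - 11 ≡ 0. → (13, 0)
6P: (13, 0) + (12, 2). λ = (2 - 0)/(12 - 13) ≡ 2/18 mod 19. 18⁻¹ ≡ 18 (mod 19) since 18·18 = 324 ≡ 1, so λ ≡ 17.
  x = λ² - 13 - 12 = 289 - 25 ≡ 17; y = λ·(13 - 17) - 0 ≡ 8. → (17, 8)
7P: (17, 8) + (12, 2). λ = (2 - 8)/(12 - 17) ≡ 13/14 mod 19. 14⁻¹ ≡ 15 (mod 19), so λ ≡ 5.
  x = λ² - 17 - 12 = 25 - 29 ≡ 15; y = λ·(17 - 15) - 8 ≡ 2. → (15, 2)
8P: (15, 2) + (12, 2). λ = (2 - 2)/(12 - 15) ≡ 0/16 mod 19. 16⁻¹ ≡ 6 (mod 19) since 16·6 = 96 ≡ 1, so λ ≡ 0.
  x = λ² - 15 - 12 = 0 - 27 ≡ 11; y = λ·(15 - 11) - 2 ≡ 17. → (11, 17)
9P: (11, 17) + (12, 2). λ = (2 - 17)/(12 - 11) ≡ 4/1 mod 19. 1⁻¹ ≡ 1 (mod 19), so λ ≡ 4.
  x = λ² - 11 - 12 = 16 - 23 ≡ 12; y = λ·(11 - 12) - 17 ≡ 17. → (12, 17)
10P: (12, 17) + (12, 2): same x and y₁ ≡ -y₂, so the sum is ∞.
10P = ∞, so the order is 10.

10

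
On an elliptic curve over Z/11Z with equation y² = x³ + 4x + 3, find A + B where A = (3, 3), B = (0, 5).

(3, 3) + (0, 5). λ = (5 - 3)/(0 - 3) ≡ 2/8 mod 11. 8⁻¹ ≡ 7 (mod 11) since 8·7 = 56 ≡ 1, so λ ≡ 3.
  x = λ² - 3 - 0 = 9 - 3 ≡ 6; y = λ·(3 - 6) - 3 ≡ 10. → (6, 10)

(6, 10)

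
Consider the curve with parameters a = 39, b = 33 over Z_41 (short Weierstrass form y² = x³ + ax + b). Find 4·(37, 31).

(5, 5)

Write Q = (37, 31).
Double-and-add on 4 = (100)₂. Start with Q = (37, 31) for the leading 1-bit.
double: tangent at (37, 31): λ = (3·37² + 39)/(2·31) ≡ 5/21. 21⁻¹ ≡ 2 (mod 41), so λ ≡ 5·2 ≡ 10.
  x = λ² - 37 - 37 = 100 - 74 ≡ 26; y = λ·(37 - 26) - 31 ≡ 38. → (26, 38)
double: tangent at (26, 38): λ = (3·26² + 39)/(2·38) ≡ 17/35. 35⁻¹ ≡ 34 (mod 41) since 35·34 = 1190 ≡ 1, so λ ≡ 17·34 ≡ 4.
  x = λ² - 26 - 26 = 16 - 52 ≡ 5; y = λ·(26 - 5) - 38 ≡ 5. → (5, 5)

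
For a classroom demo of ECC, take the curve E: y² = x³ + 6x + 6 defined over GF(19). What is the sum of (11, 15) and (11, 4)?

O

The two points share x = 11 and their y-coordinates satisfy 15 + 4 ≡ 0 (mod 19), so they are inverses. Their sum is ∞.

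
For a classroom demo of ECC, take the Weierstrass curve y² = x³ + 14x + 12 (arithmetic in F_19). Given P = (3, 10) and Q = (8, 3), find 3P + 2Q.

(8, 16)

First 3P:
Repeated addition: build up to 3P.
2P: tangent at (3, 10): λ = (3·3² + 14)/(2·10) ≡ 3/1. 1⁻¹ ≡ 1 (mod 19) since 1·1 = 1 ≡ 1, so λ ≡ 3·1 ≡ 3.
  x = λ² - 3 - 3 = 9 - 6 ≡ 3; y = λ·(3 - 3) - 10 ≡ 9. → (3, 9)
3P: (3, 9) + (3, 10): same x and y₁ ≡ -y₂, so the sum is O.
3P = O.
Next 2Q:
Repeated addition: build up to 2Q.
2Q: tangent at (8, 3): λ = (3·8² + 14)/(2·3) ≡ 16/6. 6⁻¹ ≡ 16 (mod 19) since 6·16 = 96 ≡ 1, so λ ≡ 16·16 ≡ 9.
  x = λ² - 8 - 8 = 81 - 16 ≡ 8; y = λ·(8 - 8) - 3 ≡ 16. → (8, 16)
2Q = (8, 16).
Finally 3P + 2Q:
O + (8, 16) = (8, 16) (identity).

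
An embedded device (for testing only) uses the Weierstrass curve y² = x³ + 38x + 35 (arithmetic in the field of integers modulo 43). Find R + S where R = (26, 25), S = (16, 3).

(26, 25) + (16, 3). λ = (3 - 25)/(16 - 26) ≡ 21/33 mod 43. 33⁻¹ ≡ 30 (mod 43), so λ ≡ 28.
  x = λ² - 26 - 16 = 784 - 42 ≡ 11; y = λ·(26 - 11) - 25 ≡ 8. → (11, 8)

(11, 8)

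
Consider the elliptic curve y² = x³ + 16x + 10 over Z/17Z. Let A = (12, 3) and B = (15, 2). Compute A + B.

(12, 3) + (15, 2). λ = (2 - 3)/(15 - 12) ≡ 16/3 mod 17. 3⁻¹ ≡ 6 (mod 17), so λ ≡ 11.
  x = λ² - 12 - 15 = 121 - 27 ≡ 9; y = λ·(12 - 9) - 3 ≡ 13. → (9, 13)

(9, 13)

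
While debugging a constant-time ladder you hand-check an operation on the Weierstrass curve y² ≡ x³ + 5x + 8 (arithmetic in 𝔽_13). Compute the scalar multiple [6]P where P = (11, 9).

O

Repeated addition: build up to 6P.
2P: tangent at (11, 9): λ = (3·11² + 5)/(2·9) ≡ 4/5. 5⁻¹ ≡ 8 (mod 13) since 5·8 = 40 ≡ 1, so λ ≡ 4·8 ≡ 6.
  x = λ² - 11 - 11 = 36 - 22 ≡ 1; y = λ·(11 - 1) - 9 ≡ 12. → (1, 12)
3P: (1, 12) + (11, 9). λ = (9 - 12)/(11 - 1) ≡ 10/10 mod 13. 10⁻¹ ≡ 4 (mod 13) since 10·4 = 40 ≡ 1, so λ ≡ 1.
  x = λ² - 1 - 11 = 1 - 12 ≡ 2; y = λ·(1 - 2) - 12 ≡ 0. → (2, 0)
4P: (2, 0) + (11, 9). λ = (9 - 0)/(11 - 2) ≡ 9/9 mod 13. 9⁻¹ ≡ 3 (mod 13) since 9·3 = 27 ≡ 1, so λ ≡ 1.
  x = λ² - 2 - 11 = 1 - 13 ≡ 1; y = λ·(2 - 1) - 0 ≡ 1. → (1, 1)
5P: (1, 1) + (11, 9). λ = (9 - 1)/(11 - 1) ≡ 8/10 mod 13. 10⁻¹ ≡ 4 (mod 13) since 10·4 = 40 ≡ 1, so λ ≡ 6.
  x = λ² - 1 - 11 = 36 - 12 ≡ 11; y = λ·(1 - 11) - 1 ≡ 4. → (11, 4)
6P: (11, 4) + (11, 9): same x and y₁ ≡ -y₂, so the sum is ∞.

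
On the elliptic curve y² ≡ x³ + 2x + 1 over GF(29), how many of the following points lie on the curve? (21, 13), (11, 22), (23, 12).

(21, 13): 13² ≡ 24, rhs ≡ 24 → on.
(11, 22): 22² ≡ 20, rhs ≡ 20 → on.
(23, 12): 12² ≡ 28, rhs ≡ 5 → off.

2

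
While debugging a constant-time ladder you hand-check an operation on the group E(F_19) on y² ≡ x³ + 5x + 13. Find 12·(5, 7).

Write Q = (5, 7).
Repeated addition: build up to 12Q.
2Q: tangent at (5, 7): λ = (3·5² + 5)/(2·7) ≡ 4/14. 14⁻¹ ≡ 15 (mod 19), so λ ≡ 4·15 ≡ 3.
  x = λ² - 5 - 5 = 9 - 10 ≡ 18; y = λ·(5 - 18) - 7 ≡ 11. → (18, 11)
3Q: (18, 11) + (5, 7). λ = (7 - 11)/(5 - 18) ≡ 15/6 mod 19. 6⁻¹ ≡ 16 (mod 19) since 6·16 = 96 ≡ 1, so λ ≡ 12.
  x = λ² - 18 - 5 = 144 - 23 ≡ 7; y = λ·(18 - 7) - 11 ≡ 7. → (7, 7)
4Q: (7, 7) + (5, 7). λ = (7 - 7)/(5 - 7) ≡ 0/17 mod 19. 17⁻¹ ≡ 9 (mod 19), so λ ≡ 0.
  x = λ² - 7 - 5 = 0 - 12 ≡ 7; y = λ·(7 - 7) - 7 ≡ 12. → (7, 12)
5Q: (7, 12) + (5, 7). λ = (7 - 12)/(5 - 7) ≡ 14/17 mod 19. 17⁻¹ ≡ 9 (mod 19) since 17·9 = 153 ≡ 1, so λ ≡ 12.
  x = λ² - 7 - 5 = 144 - 12 ≡ 18; y = λ·(7 - 18) - 12 ≡ 8. → (18, 8)
6Q: (18, 8) + (5, 7). λ = (7 - 8)/(5 - 18) ≡ 18/6 mod 19. 6⁻¹ ≡ 16 (mod 19), so λ ≡ 3.
  x = λ² - 18 - 5 = 9 - 23 ≡ 5; y = λ·(18 - 5) - 8 ≡ 12. → (5, 12)
7Q: (5, 12) + (5, 7): same x and y₁ ≡ -y₂, so the sum is O.
8Q: O + (5, 7) = (5, 7) (identity).
9Q: tangent at (5, 7): λ = (3·5² + 5)/(2·7) ≡ 4/14. 14⁻¹ ≡ 15 (mod 19), so λ ≡ 4·15 ≡ 3.
  x = λ² - 5 - 5 = 9 - 10 ≡ 18; y = λ·(5 - 18) - 7 ≡ 11. → (18, 11)
10Q: (18, 11) + (5, 7). λ = (7 - 11)/(5 - 18) ≡ 15/6 mod 19. 6⁻¹ ≡ 16 (mod 19), so λ ≡ 12.
  x = λ² - 18 - 5 = 144 - 23 ≡ 7; y = λ·(18 - 7) - 11 ≡ 7. → (7, 7)
11Q: (7, 7) + (5, 7). λ = (7 - 7)/(5 - 7) ≡ 0/17 mod 19. 17⁻¹ ≡ 9 (mod 19), so λ ≡ 0.
  x = λ² - 7 - 5 = 0 - 12 ≡ 7; y = λ·(7 - 7) - 7 ≡ 12. → (7, 12)
12Q: (7, 12) + (5, 7). λ = (7 - 12)/(5 - 7) ≡ 14/17 mod 19. 17⁻¹ ≡ 9 (mod 19) since 17·9 = 153 ≡ 1, so λ ≡ 12.
  x = λ² - 7 - 5 = 144 - 12 ≡ 18; y = λ·(7 - 18) - 12 ≡ 8. → (18, 8)

(18, 8)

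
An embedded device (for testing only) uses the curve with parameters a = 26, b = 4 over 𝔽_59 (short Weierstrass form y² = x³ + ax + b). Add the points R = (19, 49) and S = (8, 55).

(44, 29)

(19, 49) + (8, 55). λ = (55 - 49)/(8 - 19) ≡ 6/48 mod 59. 48⁻¹ ≡ 16 (mod 59) since 48·16 = 768 ≡ 1, so λ ≡ 37.
  x = λ² - 19 - 8 = 1369 - 27 ≡ 44; y = λ·(19 - 44) - 49 ≡ 29. → (44, 29)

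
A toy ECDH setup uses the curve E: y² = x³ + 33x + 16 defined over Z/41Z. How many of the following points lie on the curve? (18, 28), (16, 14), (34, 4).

(18, 28): 28² ≡ 5, rhs ≡ 5 → on.
(16, 14): 14² ≡ 32, rhs ≡ 7 → off.
(34, 4): 4² ≡ 16, rhs ≡ 16 → on.

2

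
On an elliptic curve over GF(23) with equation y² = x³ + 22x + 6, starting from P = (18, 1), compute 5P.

(17, 7)

Double-and-add on 5 = (101)₂. Start with P = (18, 1) for the leading 1-bit.
double: tangent at (18, 1): λ = (3·18² + 22)/(2·1) ≡ 5/2. 2⁻¹ ≡ 12 (mod 23), so λ ≡ 5·12 ≡ 14.
  x = λ² - 18 - 18 = 196 - 36 ≡ 22; y = λ·(18 - 22) - 1 ≡ 12. → (22, 12)
double: tangent at (22, 12): λ = (3·22² + 22)/(2·12) ≡ 2/1. 1⁻¹ ≡ 1 (mod 23) since 1·1 = 1 ≡ 1, so λ ≡ 2·1 ≡ 2.
  x = λ² - 22 - 22 = 4 - 44 ≡ 6; y = λ·(22 - 6) - 12 ≡ 20. → (6, 20)
add P: (6, 20) + (18, 1). λ = (1 - 20)/(18 - 6) ≡ 4/12 mod 23. 12⁻¹ ≡ 2 (mod 23), so λ ≡ 8.
  x = λ² - 6 - 18 = 64 - 24 ≡ 17; y = λ·(6 - 17) - 20 ≡ 7. → (17, 7)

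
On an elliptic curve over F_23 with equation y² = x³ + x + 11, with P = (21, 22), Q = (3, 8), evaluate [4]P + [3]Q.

(22, 3)

First 4P:
Double-and-add on 4 = (100)₂. Start with P = (21, 22) for the leading 1-bit.
double: tangent at (21, 22): λ = (3·21² + 1)/(2·22) ≡ 13/21. 21⁻¹ ≡ 11 (mod 23), so λ ≡ 13·11 ≡ 5.
  x = λ² - 21 - 21 = 25 - 42 ≡ 6; y = λ·(21 - 6) - 22 ≡ 7. → (6, 7)
double: tangent at (6, 7): λ = (3·6² + 1)/(2·7) ≡ 17/14. 14⁻¹ ≡ 5 (mod 23) since 14·5 = 70 ≡ 1, so λ ≡ 17·5 ≡ 16.
  x = λ² - 6 - 6 = 256 - 12 ≡ 14; y = λ·(6 - 14) - 7 ≡ 3. → (14, 3)
4P = (14, 3).
Next 3Q:
Repeated addition: build up to 3Q.
2Q: tangent at (3, 8): λ = (3·3² + 1)/(2·8) ≡ 5/16. 16⁻¹ ≡ 13 (mod 23), so λ ≡ 5·13 ≡ 19.
  x = λ² - 3 - 3 = 361 - 6 ≡ 10; y = λ·(3 - 10) - 8 ≡ 20. → (10, 20)
3Q: (10, 20) + (3, 8). λ = (8 - 20)/(3 - 10) ≡ 11/16 mod 23. 16⁻¹ ≡ 13 (mod 23) since 16·13 = 208 ≡ 1, so λ ≡ 5.
  x = λ² - 10 - 3 = 25 - 13 ≡ 12; y = λ·(10 - 12) - 20 ≡ 16. → (12, 16)
3Q = (12, 16).
Finally 4P + 3Q:
(14, 3) + (12, 16). λ = (16 - 3)/(12 - 14) ≡ 13/21 mod 23. 21⁻¹ ≡ 11 (mod 23), so λ ≡ 5.
  x = λ² - 14 - 12 = 25 - 26 ≡ 22; y = λ·(14 - 22) - 3 ≡ 3. → (22, 3)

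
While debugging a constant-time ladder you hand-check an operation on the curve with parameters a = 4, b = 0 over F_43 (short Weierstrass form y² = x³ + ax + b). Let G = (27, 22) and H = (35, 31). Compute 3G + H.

First 3G:
Repeated addition: build up to 3G.
2G: tangent at (27, 22): λ = (3·27² + 4)/(2·22) ≡ 41/1. 1⁻¹ ≡ 1 (mod 43), so λ ≡ 41·1 ≡ 41.
  x = λ² - 27 - 27 = 1681 - 54 ≡ 36; y = λ·(27 - 36) - 22 ≡ 39. → (36, 39)
3G: (36, 39) + (27, 22). λ = (22 - 39)/(27 - 36) ≡ 26/34 mod 43. 34⁻¹ ≡ 19 (mod 43), so λ ≡ 21.
  x = λ² - 36 - 27 = 441 - 63 ≡ 34; y = λ·(36 - 34) - 39 ≡ 3. → (34, 3)
3G = (34, 3).
Finally 3G + H:
(34, 3) + (35, 31). λ = (31 - 3)/(35 - 34) ≡ 28/1 mod 43. 1⁻¹ ≡ 1 (mod 43) since 1·1 = 1 ≡ 1, so λ ≡ 28.
  x = λ² - 34 - 35 = 784 - 69 ≡ 27; y = λ·(34 - 27) - 3 ≡ 21. → (27, 21)

(27, 21)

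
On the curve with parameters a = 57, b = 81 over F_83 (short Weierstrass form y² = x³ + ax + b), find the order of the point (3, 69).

2P: tangent at (3, 69): λ = (3·3² + 57)/(2·69) ≡ 1/55. 55⁻¹ ≡ 80 (mod 83) since 55·80 = 4400 ≡ 1, so λ ≡ 1·80 ≡ 80.
  x = λ² - 3 - 3 = 6400 - 6 ≡ 3; y = λ·(3 - 3) - 69 ≡ 14. → (3, 14)
3P: (3, 14) + (3, 69): same x and y₁ ≡ -y₂, so the sum is O.
3P = O, so the order is 3.

3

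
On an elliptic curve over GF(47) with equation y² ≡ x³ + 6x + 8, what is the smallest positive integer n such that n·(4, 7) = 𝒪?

3

2P: tangent at (4, 7): λ = (3·4² + 6)/(2·7) ≡ 7/14. 14⁻¹ ≡ 37 (mod 47), so λ ≡ 7·37 ≡ 24.
  x = λ² - 4 - 4 = 576 - 8 ≡ 4; y = λ·(4 - 4) - 7 ≡ 40. → (4, 40)
3P: (4, 40) + (4, 7): same x and y₁ ≡ -y₂, so the sum is 𝒪.
3P = 𝒪, so the order is 3.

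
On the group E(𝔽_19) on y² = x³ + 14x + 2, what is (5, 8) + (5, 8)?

tangent at (5, 8): λ = (3·5² + 14)/(2·8) ≡ 13/16. 16⁻¹ ≡ 6 (mod 19), so λ ≡ 13·6 ≡ 2.
  x = λ² - 5 - 5 = 4 - 10 ≡ 13; y = λ·(5 - 13) - 8 ≡ 14. → (13, 14)

(13, 14)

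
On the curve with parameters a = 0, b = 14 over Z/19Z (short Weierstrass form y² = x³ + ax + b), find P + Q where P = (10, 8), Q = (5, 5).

(15, 8)

(10, 8) + (5, 5). λ = (5 - 8)/(5 - 10) ≡ 16/14 mod 19. 14⁻¹ ≡ 15 (mod 19), so λ ≡ 12.
  x = λ² - 10 - 5 = 144 - 15 ≡ 15; y = λ·(10 - 15) - 8 ≡ 8. → (15, 8)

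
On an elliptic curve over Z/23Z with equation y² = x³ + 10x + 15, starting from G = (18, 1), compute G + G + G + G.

(16, 4)

Repeated addition: build up to 4G.
2G: tangent at (18, 1): λ = (3·18² + 10)/(2·1) ≡ 16/2. 2⁻¹ ≡ 12 (mod 23) since 2·12 = 24 ≡ 1, so λ ≡ 16·12 ≡ 8.
  x = λ² - 18 - 18 = 64 - 36 ≡ 5; y = λ·(18 - 5) - 1 ≡ 11. → (5, 11)
3G: (5, 11) + (18, 1). λ = (1 - 11)/(18 - 5) ≡ 13/13 mod 23. 13⁻¹ ≡ 16 (mod 23) since 13·16 = 208 ≡ 1, so λ ≡ 1.
  x = λ² - 5 - 18 = 1 - 23 ≡ 1; y = λ·(5 - 1) - 11 ≡ 16. → (1, 16)
4G: (1, 16) + (18, 1). λ = (1 - 16)/(18 - 1) ≡ 8/17 mod 23. 17⁻¹ ≡ 19 (mod 23), so λ ≡ 14.
  x = λ² - 1 - 18 = 196 - 19 ≡ 16; y = λ·(1 - 16) - 16 ≡ 4. → (16, 4)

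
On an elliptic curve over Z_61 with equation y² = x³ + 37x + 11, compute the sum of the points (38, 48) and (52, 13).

(23, 6)

(38, 48) + (52, 13). λ = (13 - 48)/(52 - 38) ≡ 26/14 mod 61. 14⁻¹ ≡ 48 (mod 61), so λ ≡ 28.
  x = λ² - 38 - 52 = 784 - 90 ≡ 23; y = λ·(38 - 23) - 48 ≡ 6. → (23, 6)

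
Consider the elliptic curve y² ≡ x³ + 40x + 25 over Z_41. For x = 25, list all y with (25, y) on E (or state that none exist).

x³ + 40x + 25 = 16650 ≡ 4 (mod 41).
Square roots of 4 mod 41: 2 and 39 (since 2² = 4 ≡ 4).

2, 39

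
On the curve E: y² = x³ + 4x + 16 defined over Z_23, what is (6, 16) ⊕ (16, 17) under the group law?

(6, 16) + (16, 17). λ = (17 - 16)/(16 - 6) ≡ 1/10 mod 23. 10⁻¹ ≡ 7 (mod 23) since 10·7 = 70 ≡ 1, so λ ≡ 7.
  x = λ² - 6 - 16 = 49 - 22 ≡ 4; y = λ·(6 - 4) - 16 ≡ 21. → (4, 21)

(4, 21)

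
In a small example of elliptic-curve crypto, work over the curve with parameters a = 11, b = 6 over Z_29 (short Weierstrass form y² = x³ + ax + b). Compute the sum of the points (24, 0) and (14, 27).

(27, 11)

(24, 0) + (14, 27). λ = (27 - 0)/(14 - 24) ≡ 27/19 mod 29. 19⁻¹ ≡ 26 (mod 29), so λ ≡ 6.
  x = λ² - 24 - 14 = 36 - 38 ≡ 27; y = λ·(24 - 27) - 0 ≡ 11. → (27, 11)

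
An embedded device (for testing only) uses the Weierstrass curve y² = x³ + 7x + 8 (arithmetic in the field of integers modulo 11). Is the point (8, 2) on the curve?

y² = 2² ≡ 4; x³ + 7x + 8 = 576 ≡ 4 (mod 11). 4 = 4.

yes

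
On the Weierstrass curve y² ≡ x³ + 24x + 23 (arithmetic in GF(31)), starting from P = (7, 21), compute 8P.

(16, 15)

Repeated addition: build up to 8P.
2P: tangent at (7, 21): λ = (3·7² + 24)/(2·21) ≡ 16/11. 11⁻¹ ≡ 17 (mod 31), so λ ≡ 16·17 ≡ 24.
  x = λ² - 7 - 7 = 576 - 14 ≡ 4; y = λ·(7 - 4) - 21 ≡ 20. → (4, 20)
3P: (4, 20) + (7, 21). λ = (21 - 20)/(7 - 4) ≡ 1/3 mod 31. 3⁻¹ ≡ 21 (mod 31) since 3·21 = 63 ≡ 1, so λ ≡ 21.
  x = λ² - 4 - 7 = 441 - 11 ≡ 27; y = λ·(4 - 27) - 20 ≡ 24. → (27, 24)
4P: (27, 24) + (7, 21). λ = (21 - 24)/(7 - 27) ≡ 28/11 mod 31. 11⁻¹ ≡ 17 (mod 31) since 11·17 = 187 ≡ 1, so λ ≡ 11.
  x = λ² - 27 - 7 = 121 - 34 ≡ 25; y = λ·(27 - 25) - 24 ≡ 29. → (25, 29)
5P: (25, 29) + (7, 21). λ = (21 - 29)/(7 - 25) ≡ 23/13 mod 31. 13⁻¹ ≡ 12 (mod 31) since 13·12 = 156 ≡ 1, so λ ≡ 28.
  x = λ² - 25 - 7 = 784 - 32 ≡ 8; y = λ·(25 - 8) - 29 ≡ 13. → (8, 13)
6P: (8, 13) + (7, 21). λ = (21 - 13)/(7 - 8) ≡ 8/30 mod 31. 30⁻¹ ≡ 30 (mod 31) since 30·30 = 900 ≡ 1, so λ ≡ 23.
  x = λ² - 8 - 7 = 529 - 15 ≡ 18; y = λ·(8 - 18) - 13 ≡ 5. → (18, 5)
7P: (18, 5) + (7, 21). λ = (21 - 5)/(7 - 18) ≡ 16/20 mod 31. 20⁻¹ ≡ 14 (mod 31), so λ ≡ 7.
  x = λ² - 18 - 7 = 49 - 25 ≡ 24; y = λ·(18 - 24) - 5 ≡ 15. → (24, 15)
8P: (24, 15) + (7, 21). λ = (21 - 15)/(7 - 24) ≡ 6/14 mod 31. 14⁻¹ ≡ 20 (mod 31), so λ ≡ 27.
  x = λ² - 24 - 7 = 729 - 31 ≡ 16; y = λ·(24 - 16) - 15 ≡ 15. → (16, 15)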